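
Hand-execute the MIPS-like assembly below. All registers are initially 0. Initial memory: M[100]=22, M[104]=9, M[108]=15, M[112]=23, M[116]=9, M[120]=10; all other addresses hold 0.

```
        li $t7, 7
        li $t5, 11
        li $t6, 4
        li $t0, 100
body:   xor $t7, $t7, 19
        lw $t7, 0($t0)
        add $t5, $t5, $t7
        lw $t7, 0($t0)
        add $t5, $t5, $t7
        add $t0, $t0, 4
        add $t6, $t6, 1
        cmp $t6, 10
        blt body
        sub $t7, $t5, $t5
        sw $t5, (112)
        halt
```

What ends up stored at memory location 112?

187

$t7=7
$t5=11
$t6=4
$t0=100
$t7=7^19=20
$t7=M[100]=22
$t5=11+22=33
$t7=M[100]=22
$t5=33+22=55
$t0=100+4=104
$t6=4+1=5
cmp $t6, 10  (cmp 5,10)
blt body: taken
$t7=22^19=5
$t7=M[104]=9
$t5=55+9=64
$t7=M[104]=9
$t5=64+9=73
$t0=104+4=108
$t6=5+1=6
cmp $t6, 10  (cmp 6,10)
blt body: taken
$t7=9^19=26
$t7=M[108]=15
$t5=73+15=88
$t7=M[108]=15
$t5=88+15=103
$t0=108+4=112
$t6=6+1=7
cmp $t6, 10  (cmp 7,10)
blt body: taken
$t7=15^19=28
$t7=M[112]=23
$t5=103+23=126
$t7=M[112]=23
$t5=126+23=149
$t0=112+4=116
$t6=7+1=8
cmp $t6, 10  (cmp 8,10)
blt body: taken
$t7=23^19=4
$t7=M[116]=9
$t5=149+9=158
$t7=M[116]=9
$t5=158+9=167
$t0=116+4=120
$t6=8+1=9
cmp $t6, 10  (cmp 9,10)
blt body: taken
$t7=9^19=26
$t7=M[120]=10
$t5=167+10=177
$t7=M[120]=10
$t5=177+10=187
$t0=120+4=124
$t6=9+1=10
cmp $t6, 10  (cmp 10,10)
blt body: not taken
$t7=187-187=0
sw $t5, (112) → M[112]=187
halt.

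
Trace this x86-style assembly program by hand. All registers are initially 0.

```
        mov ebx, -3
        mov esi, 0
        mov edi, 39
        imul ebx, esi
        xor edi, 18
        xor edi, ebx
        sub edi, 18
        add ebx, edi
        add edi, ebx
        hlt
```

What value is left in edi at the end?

70

after mov ebx, -3: ebx=-3
after mov esi, 0: esi=0
after mov edi, 39: edi=39
after imul ebx, esi: ebx=(-3)*0=0
after xor edi, 18: edi=39^18=53
after xor edi, ebx: edi=53^0=53
after sub edi, 18: edi=53-18=35
after add ebx, edi: ebx=0+35=35
after add edi, ebx: edi=35+35=70
halt.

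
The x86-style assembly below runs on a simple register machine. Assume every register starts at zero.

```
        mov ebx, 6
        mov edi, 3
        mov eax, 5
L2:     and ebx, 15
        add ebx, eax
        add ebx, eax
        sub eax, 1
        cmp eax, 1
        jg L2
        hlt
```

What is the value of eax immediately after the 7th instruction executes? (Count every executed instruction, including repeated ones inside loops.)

ebx=6
edi=3
eax=5
ebx=6&15=6
ebx=6+5=11
ebx=11+5=16
eax=5-1=4
After step 7: eax = 4.

4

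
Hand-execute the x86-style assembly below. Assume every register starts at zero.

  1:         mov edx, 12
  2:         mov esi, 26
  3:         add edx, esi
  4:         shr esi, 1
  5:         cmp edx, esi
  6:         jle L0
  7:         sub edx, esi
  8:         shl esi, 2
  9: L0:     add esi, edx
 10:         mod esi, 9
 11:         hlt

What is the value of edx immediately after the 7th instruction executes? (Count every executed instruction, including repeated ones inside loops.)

edx=12
esi=26
edx=12+26=38
esi=26>>1=13
cmp edx, esi  (cmp 38,13)
jle L0: not taken
edx=38-13=25
After step 7: edx = 25.

25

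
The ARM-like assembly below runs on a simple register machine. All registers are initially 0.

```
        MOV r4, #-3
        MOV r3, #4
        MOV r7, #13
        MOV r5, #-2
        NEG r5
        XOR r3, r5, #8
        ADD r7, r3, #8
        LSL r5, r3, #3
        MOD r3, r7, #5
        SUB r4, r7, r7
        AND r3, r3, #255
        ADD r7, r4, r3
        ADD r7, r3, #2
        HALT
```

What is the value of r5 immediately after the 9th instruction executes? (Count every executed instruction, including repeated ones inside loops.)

80

after MOV r4, #-3: r4=-3
after MOV r3, #4: r3=4
after MOV r7, #13: r7=13
after MOV r5, #-2: r5=-2
after NEG r5: r5=-(-2)=2
after XOR r3, r5, #8: r3=2^8=10
after ADD r7, r3, #8: r7=10+8=18
after LSL r5, r3, #3: r5=10<<3=80
after MOD r3, r7, #5: r3=18%5=3
After step 9: r5 = 80.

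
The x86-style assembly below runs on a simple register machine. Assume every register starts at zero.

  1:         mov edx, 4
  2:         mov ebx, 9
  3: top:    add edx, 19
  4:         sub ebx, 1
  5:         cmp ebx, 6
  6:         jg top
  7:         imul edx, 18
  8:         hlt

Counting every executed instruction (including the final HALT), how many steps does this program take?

16

edx=4
ebx=9
edx=4+19=23
ebx=9-1=8
cmp ebx, 6  (cmp 8,6)
jg top: taken
edx=23+19=42
ebx=8-1=7
cmp ebx, 6  (cmp 7,6)
jg top: taken
edx=42+19=61
ebx=7-1=6
cmp ebx, 6  (cmp 6,6)
jg top: not taken
edx=61*18=1098
halt.
Total executed instructions: 16.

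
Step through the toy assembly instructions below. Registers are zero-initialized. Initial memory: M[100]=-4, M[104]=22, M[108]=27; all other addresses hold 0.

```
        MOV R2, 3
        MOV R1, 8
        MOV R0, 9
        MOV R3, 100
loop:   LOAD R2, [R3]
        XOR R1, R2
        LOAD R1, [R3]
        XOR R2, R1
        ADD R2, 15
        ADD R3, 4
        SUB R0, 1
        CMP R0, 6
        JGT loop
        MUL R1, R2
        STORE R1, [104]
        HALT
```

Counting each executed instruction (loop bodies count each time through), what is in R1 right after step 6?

-12

MOV R2, 3 → R2=3
MOV R1, 8 → R1=8
MOV R0, 9 → R0=9
MOV R3, 100 → R3=100
LOAD R2, [R3] → R2=M[100]=-4
XOR R1, R2 → R1=8^(-4)=-12
After step 6: R1 = -12.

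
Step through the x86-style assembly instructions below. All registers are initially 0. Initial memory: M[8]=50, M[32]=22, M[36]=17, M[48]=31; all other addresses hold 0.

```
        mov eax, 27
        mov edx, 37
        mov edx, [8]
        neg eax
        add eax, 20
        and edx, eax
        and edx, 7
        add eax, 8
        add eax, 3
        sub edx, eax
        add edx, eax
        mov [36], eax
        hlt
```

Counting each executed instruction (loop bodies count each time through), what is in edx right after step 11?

0

eax=27
edx=37
edx=M[8]=50
eax=-(27)=-27
eax=(-27)+20=-7
edx=50&(-7)=48
edx=48&7=0
eax=(-7)+8=1
eax=1+3=4
edx=0-4=-4
edx=(-4)+4=0
After step 11: edx = 0.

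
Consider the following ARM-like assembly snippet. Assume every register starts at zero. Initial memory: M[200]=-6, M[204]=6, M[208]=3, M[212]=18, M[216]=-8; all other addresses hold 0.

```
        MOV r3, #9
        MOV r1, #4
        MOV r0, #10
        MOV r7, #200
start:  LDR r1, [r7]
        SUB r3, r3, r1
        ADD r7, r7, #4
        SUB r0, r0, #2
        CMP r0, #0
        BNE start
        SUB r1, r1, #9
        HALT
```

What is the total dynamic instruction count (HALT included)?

r3=9
r1=4
r0=10
r7=200
r1=M[200]=-6
r3=9-(-6)=15
r7=200+4=204
r0=10-2=8
CMP r0, #0  (cmp 8,0)
BNE start: taken
r1=M[204]=6
r3=15-6=9
r7=204+4=208
r0=8-2=6
CMP r0, #0  (cmp 6,0)
BNE start: taken
r1=M[208]=3
r3=9-3=6
r7=208+4=212
r0=6-2=4
CMP r0, #0  (cmp 4,0)
BNE start: taken
r1=M[212]=18
r3=6-18=-12
r7=212+4=216
r0=4-2=2
CMP r0, #0  (cmp 2,0)
BNE start: taken
r1=M[216]=-8
r3=(-12)-(-8)=-4
r7=216+4=220
r0=2-2=0
CMP r0, #0  (cmp 0,0)
BNE start: not taken
r1=(-8)-9=-17
halt.
Total executed instructions: 36.

36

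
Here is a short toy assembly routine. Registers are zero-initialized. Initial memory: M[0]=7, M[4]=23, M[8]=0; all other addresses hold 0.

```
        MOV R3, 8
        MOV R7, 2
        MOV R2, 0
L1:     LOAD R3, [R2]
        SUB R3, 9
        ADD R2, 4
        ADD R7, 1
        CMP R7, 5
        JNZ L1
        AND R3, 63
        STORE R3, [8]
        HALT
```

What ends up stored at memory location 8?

after MOV R3, 8: R3=8
after MOV R7, 2: R7=2
after MOV R2, 0: R2=0
after LOAD R3, [R2]: R3=M[0]=7
after SUB R3, 9: R3=7-9=-2
after ADD R2, 4: R2=0+4=4
after ADD R7, 1: R7=2+1=3
CMP R7, 5  (cmp 3,5)
JNZ L1: taken
after LOAD R3, [R2]: R3=M[4]=23
after SUB R3, 9: R3=23-9=14
after ADD R2, 4: R2=4+4=8
after ADD R7, 1: R7=3+1=4
CMP R7, 5  (cmp 4,5)
JNZ L1: taken
after LOAD R3, [R2]: R3=M[8]=0
after SUB R3, 9: R3=0-9=-9
after ADD R2, 4: R2=8+4=12
after ADD R7, 1: R7=4+1=5
CMP R7, 5  (cmp 5,5)
JNZ L1: not taken
after AND R3, 63: R3=(-9)&63=55
STORE R3, [8] → M[8]=55
halt.

55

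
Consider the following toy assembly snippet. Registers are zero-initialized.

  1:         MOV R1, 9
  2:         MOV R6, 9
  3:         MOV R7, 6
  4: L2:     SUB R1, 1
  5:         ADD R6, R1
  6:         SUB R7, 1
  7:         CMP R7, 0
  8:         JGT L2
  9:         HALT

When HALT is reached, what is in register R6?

42

after MOV R1, 9: R1=9
after MOV R6, 9: R6=9
after MOV R7, 6: R7=6
after SUB R1, 1: R1=9-1=8
after ADD R6, R1: R6=9+8=17
after SUB R7, 1: R7=6-1=5
CMP R7, 0  (cmp 5,0)
JGT L2: taken
after SUB R1, 1: R1=8-1=7
after ADD R6, R1: R6=17+7=24
after SUB R7, 1: R7=5-1=4
CMP R7, 0  (cmp 4,0)
JGT L2: taken
after SUB R1, 1: R1=7-1=6
after ADD R6, R1: R6=24+6=30
after SUB R7, 1: R7=4-1=3
CMP R7, 0  (cmp 3,0)
JGT L2: taken
after SUB R1, 1: R1=6-1=5
after ADD R6, R1: R6=30+5=35
after SUB R7, 1: R7=3-1=2
CMP R7, 0  (cmp 2,0)
JGT L2: taken
after SUB R1, 1: R1=5-1=4
after ADD R6, R1: R6=35+4=39
after SUB R7, 1: R7=2-1=1
CMP R7, 0  (cmp 1,0)
JGT L2: taken
after SUB R1, 1: R1=4-1=3
after ADD R6, R1: R6=39+3=42
after SUB R7, 1: R7=1-1=0
CMP R7, 0  (cmp 0,0)
JGT L2: not taken
halt.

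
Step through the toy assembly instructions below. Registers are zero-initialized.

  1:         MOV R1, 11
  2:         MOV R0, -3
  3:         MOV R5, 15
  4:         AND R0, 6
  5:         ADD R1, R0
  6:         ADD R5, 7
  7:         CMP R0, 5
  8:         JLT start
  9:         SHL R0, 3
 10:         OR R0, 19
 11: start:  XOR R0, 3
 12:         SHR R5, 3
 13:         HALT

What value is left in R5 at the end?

2

R1=11
R0=-3
R5=15
R0=(-3)&6=4
R1=11+4=15
R5=15+7=22
CMP R0, 5  (cmp 4,5)
JLT start: taken
R0=4^3=7
R5=22>>3=2
halt.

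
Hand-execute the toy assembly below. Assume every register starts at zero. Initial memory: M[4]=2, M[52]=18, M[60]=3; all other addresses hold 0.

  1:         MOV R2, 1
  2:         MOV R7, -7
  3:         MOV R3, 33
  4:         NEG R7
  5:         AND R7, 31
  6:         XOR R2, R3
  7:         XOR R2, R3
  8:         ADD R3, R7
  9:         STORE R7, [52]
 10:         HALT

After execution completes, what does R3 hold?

40

after MOV R2, 1: R2=1
after MOV R7, -7: R7=-7
after MOV R3, 33: R3=33
after NEG R7: R7=-(-7)=7
after AND R7, 31: R7=7&31=7
after XOR R2, R3: R2=1^33=32
after XOR R2, R3: R2=32^33=1
after ADD R3, R7: R3=33+7=40
STORE R7, [52] → M[52]=7
halt.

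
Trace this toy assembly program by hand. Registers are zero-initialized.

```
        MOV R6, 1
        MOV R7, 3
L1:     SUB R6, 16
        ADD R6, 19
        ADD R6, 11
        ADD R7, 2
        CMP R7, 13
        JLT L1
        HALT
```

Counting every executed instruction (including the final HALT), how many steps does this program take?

33

MOV R6, 1 → R6=1
MOV R7, 3 → R7=3
SUB R6, 16 → R6=1-16=-15
ADD R6, 19 → R6=(-15)+19=4
ADD R6, 11 → R6=4+11=15
ADD R7, 2 → R7=3+2=5
CMP R7, 13  (cmp 5,13)
JLT L1: taken
SUB R6, 16 → R6=15-16=-1
ADD R6, 19 → R6=(-1)+19=18
ADD R6, 11 → R6=18+11=29
ADD R7, 2 → R7=5+2=7
CMP R7, 13  (cmp 7,13)
JLT L1: taken
SUB R6, 16 → R6=29-16=13
ADD R6, 19 → R6=13+19=32
ADD R6, 11 → R6=32+11=43
ADD R7, 2 → R7=7+2=9
CMP R7, 13  (cmp 9,13)
JLT L1: taken
SUB R6, 16 → R6=43-16=27
ADD R6, 19 → R6=27+19=46
ADD R6, 11 → R6=46+11=57
ADD R7, 2 → R7=9+2=11
CMP R7, 13  (cmp 11,13)
JLT L1: taken
SUB R6, 16 → R6=57-16=41
ADD R6, 19 → R6=41+19=60
ADD R6, 11 → R6=60+11=71
ADD R7, 2 → R7=11+2=13
CMP R7, 13  (cmp 13,13)
JLT L1: not taken
halt.
Total executed instructions: 33.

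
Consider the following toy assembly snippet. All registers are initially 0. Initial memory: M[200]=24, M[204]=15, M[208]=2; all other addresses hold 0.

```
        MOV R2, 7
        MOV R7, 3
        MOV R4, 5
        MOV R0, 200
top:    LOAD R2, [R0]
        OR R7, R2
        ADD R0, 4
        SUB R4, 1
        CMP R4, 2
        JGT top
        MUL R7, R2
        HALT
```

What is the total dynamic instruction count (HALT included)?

after MOV R2, 7: R2=7
after MOV R7, 3: R7=3
after MOV R4, 5: R4=5
after MOV R0, 200: R0=200
after LOAD R2, [R0]: R2=M[200]=24
after OR R7, R2: R7=3|24=27
after ADD R0, 4: R0=200+4=204
after SUB R4, 1: R4=5-1=4
CMP R4, 2  (cmp 4,2)
JGT top: taken
after LOAD R2, [R0]: R2=M[204]=15
after OR R7, R2: R7=27|15=31
after ADD R0, 4: R0=204+4=208
after SUB R4, 1: R4=4-1=3
CMP R4, 2  (cmp 3,2)
JGT top: taken
after LOAD R2, [R0]: R2=M[208]=2
after OR R7, R2: R7=31|2=31
after ADD R0, 4: R0=208+4=212
after SUB R4, 1: R4=3-1=2
CMP R4, 2  (cmp 2,2)
JGT top: not taken
after MUL R7, R2: R7=31*2=62
halt.
Total executed instructions: 24.

24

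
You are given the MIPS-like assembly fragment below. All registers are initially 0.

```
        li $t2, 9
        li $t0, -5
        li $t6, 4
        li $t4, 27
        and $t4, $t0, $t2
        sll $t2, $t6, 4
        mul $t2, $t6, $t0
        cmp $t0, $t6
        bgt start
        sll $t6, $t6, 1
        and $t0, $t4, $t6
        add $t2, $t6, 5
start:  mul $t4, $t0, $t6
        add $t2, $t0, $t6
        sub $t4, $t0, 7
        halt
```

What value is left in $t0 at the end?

8

li $t2, 9 → $t2=9
li $t0, -5 → $t0=-5
li $t6, 4 → $t6=4
li $t4, 27 → $t4=27
and $t4, $t0, $t2 → $t4=(-5)&9=9
sll $t2, $t6, 4 → $t2=4<<4=64
mul $t2, $t6, $t0 → $t2=4*(-5)=-20
cmp $t0, $t6  (cmp -5,4)
bgt start: not taken
sll $t6, $t6, 1 → $t6=4<<1=8
and $t0, $t4, $t6 → $t0=9&8=8
add $t2, $t6, 5 → $t2=8+5=13
mul $t4, $t0, $t6 → $t4=8*8=64
add $t2, $t0, $t6 → $t2=8+8=16
sub $t4, $t0, 7 → $t4=8-7=1
halt.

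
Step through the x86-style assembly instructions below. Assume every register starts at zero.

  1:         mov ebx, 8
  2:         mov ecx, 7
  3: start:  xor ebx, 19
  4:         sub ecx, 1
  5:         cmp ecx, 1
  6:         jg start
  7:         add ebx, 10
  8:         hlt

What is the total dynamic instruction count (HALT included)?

28

after mov ebx, 8: ebx=8
after mov ecx, 7: ecx=7
after xor ebx, 19: ebx=8^19=27
after sub ecx, 1: ecx=7-1=6
cmp ecx, 1  (cmp 6,1)
jg start: taken
after xor ebx, 19: ebx=27^19=8
after sub ecx, 1: ecx=6-1=5
cmp ecx, 1  (cmp 5,1)
jg start: taken
after xor ebx, 19: ebx=8^19=27
after sub ecx, 1: ecx=5-1=4
cmp ecx, 1  (cmp 4,1)
jg start: taken
after xor ebx, 19: ebx=27^19=8
after sub ecx, 1: ecx=4-1=3
cmp ecx, 1  (cmp 3,1)
jg start: taken
after xor ebx, 19: ebx=8^19=27
after sub ecx, 1: ecx=3-1=2
cmp ecx, 1  (cmp 2,1)
jg start: taken
after xor ebx, 19: ebx=27^19=8
after sub ecx, 1: ecx=2-1=1
cmp ecx, 1  (cmp 1,1)
jg start: not taken
after add ebx, 10: ebx=8+10=18
halt.
Total executed instructions: 28.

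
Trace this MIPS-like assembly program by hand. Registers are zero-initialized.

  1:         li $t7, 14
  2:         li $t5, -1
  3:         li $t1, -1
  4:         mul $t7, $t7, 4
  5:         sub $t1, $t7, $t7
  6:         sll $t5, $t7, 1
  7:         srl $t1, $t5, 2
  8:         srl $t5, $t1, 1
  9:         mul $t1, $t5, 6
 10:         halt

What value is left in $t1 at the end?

84

li $t7, 14 → $t7=14
li $t5, -1 → $t5=-1
li $t1, -1 → $t1=-1
mul $t7, $t7, 4 → $t7=14*4=56
sub $t1, $t7, $t7 → $t1=56-56=0
sll $t5, $t7, 1 → $t5=56<<1=112
srl $t1, $t5, 2 → $t1=112>>2=28
srl $t5, $t1, 1 → $t5=28>>1=14
mul $t1, $t5, 6 → $t1=14*6=84
halt.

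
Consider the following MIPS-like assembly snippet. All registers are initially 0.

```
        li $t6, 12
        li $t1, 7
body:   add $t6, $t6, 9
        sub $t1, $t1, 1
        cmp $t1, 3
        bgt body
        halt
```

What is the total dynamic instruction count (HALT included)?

li $t6, 12 → $t6=12
li $t1, 7 → $t1=7
add $t6, $t6, 9 → $t6=12+9=21
sub $t1, $t1, 1 → $t1=7-1=6
cmp $t1, 3  (cmp 6,3)
bgt body: taken
add $t6, $t6, 9 → $t6=21+9=30
sub $t1, $t1, 1 → $t1=6-1=5
cmp $t1, 3  (cmp 5,3)
bgt body: taken
add $t6, $t6, 9 → $t6=30+9=39
sub $t1, $t1, 1 → $t1=5-1=4
cmp $t1, 3  (cmp 4,3)
bgt body: taken
add $t6, $t6, 9 → $t6=39+9=48
sub $t1, $t1, 1 → $t1=4-1=3
cmp $t1, 3  (cmp 3,3)
bgt body: not taken
halt.
Total executed instructions: 19.

19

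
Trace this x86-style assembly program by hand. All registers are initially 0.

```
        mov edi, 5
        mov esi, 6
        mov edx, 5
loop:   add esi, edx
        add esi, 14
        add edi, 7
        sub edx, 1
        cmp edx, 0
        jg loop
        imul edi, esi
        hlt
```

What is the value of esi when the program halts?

edi=5
esi=6
edx=5
esi=6+5=11
esi=11+14=25
edi=5+7=12
edx=5-1=4
cmp edx, 0  (cmp 4,0)
jg loop: taken
esi=25+4=29
esi=29+14=43
edi=12+7=19
edx=4-1=3
cmp edx, 0  (cmp 3,0)
jg loop: taken
esi=43+3=46
esi=46+14=60
edi=19+7=26
edx=3-1=2
cmp edx, 0  (cmp 2,0)
jg loop: taken
esi=60+2=62
esi=62+14=76
edi=26+7=33
edx=2-1=1
cmp edx, 0  (cmp 1,0)
jg loop: taken
esi=76+1=77
esi=77+14=91
edi=33+7=40
edx=1-1=0
cmp edx, 0  (cmp 0,0)
jg loop: not taken
edi=40*91=3640
halt.

91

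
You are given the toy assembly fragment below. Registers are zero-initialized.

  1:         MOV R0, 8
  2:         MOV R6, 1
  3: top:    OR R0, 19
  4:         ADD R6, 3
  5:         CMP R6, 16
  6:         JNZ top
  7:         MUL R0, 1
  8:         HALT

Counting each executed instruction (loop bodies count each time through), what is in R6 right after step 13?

10

after MOV R0, 8: R0=8
after MOV R6, 1: R6=1
after OR R0, 19: R0=8|19=27
after ADD R6, 3: R6=1+3=4
CMP R6, 16  (cmp 4,16)
JNZ top: taken
after OR R0, 19: R0=27|19=27
after ADD R6, 3: R6=4+3=7
CMP R6, 16  (cmp 7,16)
JNZ top: taken
after OR R0, 19: R0=27|19=27
after ADD R6, 3: R6=7+3=10
CMP R6, 16  (cmp 10,16)
After step 13: R6 = 10.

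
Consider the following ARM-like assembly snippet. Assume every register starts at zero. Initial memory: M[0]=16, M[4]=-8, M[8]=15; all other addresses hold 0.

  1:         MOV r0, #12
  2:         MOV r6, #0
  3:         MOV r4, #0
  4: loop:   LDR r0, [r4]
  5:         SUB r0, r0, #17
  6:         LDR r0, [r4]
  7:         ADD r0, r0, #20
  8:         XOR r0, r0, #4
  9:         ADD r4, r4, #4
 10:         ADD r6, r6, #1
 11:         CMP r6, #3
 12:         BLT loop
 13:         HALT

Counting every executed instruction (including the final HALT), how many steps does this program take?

after MOV r0, #12: r0=12
after MOV r6, #0: r6=0
after MOV r4, #0: r4=0
after LDR r0, [r4]: r0=M[0]=16
after SUB r0, r0, #17: r0=16-17=-1
after LDR r0, [r4]: r0=M[0]=16
after ADD r0, r0, #20: r0=16+20=36
after XOR r0, r0, #4: r0=36^4=32
after ADD r4, r4, #4: r4=0+4=4
after ADD r6, r6, #1: r6=0+1=1
CMP r6, #3  (cmp 1,3)
BLT loop: taken
after LDR r0, [r4]: r0=M[4]=-8
after SUB r0, r0, #17: r0=(-8)-17=-25
after LDR r0, [r4]: r0=M[4]=-8
after ADD r0, r0, #20: r0=(-8)+20=12
after XOR r0, r0, #4: r0=12^4=8
after ADD r4, r4, #4: r4=4+4=8
after ADD r6, r6, #1: r6=1+1=2
CMP r6, #3  (cmp 2,3)
BLT loop: taken
after LDR r0, [r4]: r0=M[8]=15
after SUB r0, r0, #17: r0=15-17=-2
after LDR r0, [r4]: r0=M[8]=15
after ADD r0, r0, #20: r0=15+20=35
after XOR r0, r0, #4: r0=35^4=39
after ADD r4, r4, #4: r4=8+4=12
after ADD r6, r6, #1: r6=2+1=3
CMP r6, #3  (cmp 3,3)
BLT loop: not taken
halt.
Total executed instructions: 31.

31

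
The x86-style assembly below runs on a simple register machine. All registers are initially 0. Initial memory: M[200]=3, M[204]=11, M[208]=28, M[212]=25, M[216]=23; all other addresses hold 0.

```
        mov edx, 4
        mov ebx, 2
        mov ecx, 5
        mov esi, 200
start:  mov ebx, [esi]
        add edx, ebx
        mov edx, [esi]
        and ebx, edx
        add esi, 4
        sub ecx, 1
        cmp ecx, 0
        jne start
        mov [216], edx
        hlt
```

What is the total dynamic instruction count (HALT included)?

mov edx, 4 → edx=4
mov ebx, 2 → ebx=2
mov ecx, 5 → ecx=5
mov esi, 200 → esi=200
mov ebx, [esi] → ebx=M[200]=3
add edx, ebx → edx=4+3=7
mov edx, [esi] → edx=M[200]=3
and ebx, edx → ebx=3&3=3
add esi, 4 → esi=200+4=204
sub ecx, 1 → ecx=5-1=4
cmp ecx, 0  (cmp 4,0)
jne start: taken
mov ebx, [esi] → ebx=M[204]=11
add edx, ebx → edx=3+11=14
mov edx, [esi] → edx=M[204]=11
and ebx, edx → ebx=11&11=11
add esi, 4 → esi=204+4=208
sub ecx, 1 → ecx=4-1=3
cmp ecx, 0  (cmp 3,0)
jne start: taken
mov ebx, [esi] → ebx=M[208]=28
add edx, ebx → edx=11+28=39
mov edx, [esi] → edx=M[208]=28
and ebx, edx → ebx=28&28=28
add esi, 4 → esi=208+4=212
sub ecx, 1 → ecx=3-1=2
cmp ecx, 0  (cmp 2,0)
jne start: taken
mov ebx, [esi] → ebx=M[212]=25
add edx, ebx → edx=28+25=53
mov edx, [esi] → edx=M[212]=25
and ebx, edx → ebx=25&25=25
add esi, 4 → esi=212+4=216
sub ecx, 1 → ecx=2-1=1
cmp ecx, 0  (cmp 1,0)
jne start: taken
mov ebx, [esi] → ebx=M[216]=23
add edx, ebx → edx=25+23=48
mov edx, [esi] → edx=M[216]=23
and ebx, edx → ebx=23&23=23
add esi, 4 → esi=216+4=220
sub ecx, 1 → ecx=1-1=0
cmp ecx, 0  (cmp 0,0)
jne start: not taken
mov [216], edx → M[216]=23
halt.
Total executed instructions: 46.

46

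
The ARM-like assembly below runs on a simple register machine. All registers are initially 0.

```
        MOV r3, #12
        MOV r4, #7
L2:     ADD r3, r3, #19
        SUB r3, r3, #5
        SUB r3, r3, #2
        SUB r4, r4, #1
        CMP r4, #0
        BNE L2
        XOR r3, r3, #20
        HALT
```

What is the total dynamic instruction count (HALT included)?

46

r3=12
r4=7
r3=12+19=31
r3=31-5=26
r3=26-2=24
r4=7-1=6
CMP r4, #0  (cmp 6,0)
BNE L2: taken
r3=24+19=43
r3=43-5=38
r3=38-2=36
r4=6-1=5
CMP r4, #0  (cmp 5,0)
BNE L2: taken
r3=36+19=55
r3=55-5=50
r3=50-2=48
r4=5-1=4
CMP r4, #0  (cmp 4,0)
BNE L2: taken
r3=48+19=67
r3=67-5=62
r3=62-2=60
r4=4-1=3
CMP r4, #0  (cmp 3,0)
BNE L2: taken
r3=60+19=79
r3=79-5=74
r3=74-2=72
r4=3-1=2
CMP r4, #0  (cmp 2,0)
BNE L2: taken
r3=72+19=91
r3=91-5=86
r3=86-2=84
r4=2-1=1
CMP r4, #0  (cmp 1,0)
BNE L2: taken
r3=84+19=103
r3=103-5=98
r3=98-2=96
r4=1-1=0
CMP r4, #0  (cmp 0,0)
BNE L2: not taken
r3=96^20=116
halt.
Total executed instructions: 46.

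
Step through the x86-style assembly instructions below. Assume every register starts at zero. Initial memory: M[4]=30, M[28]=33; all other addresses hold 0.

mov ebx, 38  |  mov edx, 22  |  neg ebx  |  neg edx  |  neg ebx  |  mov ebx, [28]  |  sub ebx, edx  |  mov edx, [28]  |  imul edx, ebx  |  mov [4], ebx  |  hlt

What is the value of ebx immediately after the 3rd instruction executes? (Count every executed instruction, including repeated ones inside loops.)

-38

after mov ebx, 38: ebx=38
after mov edx, 22: edx=22
after neg ebx: ebx=-(38)=-38
After step 3: ebx = -38.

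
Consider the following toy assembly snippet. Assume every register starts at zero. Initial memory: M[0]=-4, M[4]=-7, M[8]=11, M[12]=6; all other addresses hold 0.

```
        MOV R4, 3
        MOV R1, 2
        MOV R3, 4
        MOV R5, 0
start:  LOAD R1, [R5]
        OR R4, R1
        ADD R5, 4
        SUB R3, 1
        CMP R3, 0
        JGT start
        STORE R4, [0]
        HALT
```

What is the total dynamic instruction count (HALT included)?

30

after MOV R4, 3: R4=3
after MOV R1, 2: R1=2
after MOV R3, 4: R3=4
after MOV R5, 0: R5=0
after LOAD R1, [R5]: R1=M[0]=-4
after OR R4, R1: R4=3|(-4)=-1
after ADD R5, 4: R5=0+4=4
after SUB R3, 1: R3=4-1=3
CMP R3, 0  (cmp 3,0)
JGT start: taken
after LOAD R1, [R5]: R1=M[4]=-7
after OR R4, R1: R4=(-1)|(-7)=-1
after ADD R5, 4: R5=4+4=8
after SUB R3, 1: R3=3-1=2
CMP R3, 0  (cmp 2,0)
JGT start: taken
after LOAD R1, [R5]: R1=M[8]=11
after OR R4, R1: R4=(-1)|11=-1
after ADD R5, 4: R5=8+4=12
after SUB R3, 1: R3=2-1=1
CMP R3, 0  (cmp 1,0)
JGT start: taken
after LOAD R1, [R5]: R1=M[12]=6
after OR R4, R1: R4=(-1)|6=-1
after ADD R5, 4: R5=12+4=16
after SUB R3, 1: R3=1-1=0
CMP R3, 0  (cmp 0,0)
JGT start: not taken
STORE R4, [0] → M[0]=-1
halt.
Total executed instructions: 30.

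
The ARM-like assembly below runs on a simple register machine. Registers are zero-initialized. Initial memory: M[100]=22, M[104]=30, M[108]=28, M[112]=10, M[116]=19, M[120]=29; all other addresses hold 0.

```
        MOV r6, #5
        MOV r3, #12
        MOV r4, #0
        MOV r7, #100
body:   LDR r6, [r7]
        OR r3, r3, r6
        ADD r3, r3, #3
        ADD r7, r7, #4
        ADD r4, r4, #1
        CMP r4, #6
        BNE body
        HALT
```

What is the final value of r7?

124

MOV r6, #5 → r6=5
MOV r3, #12 → r3=12
MOV r4, #0 → r4=0
MOV r7, #100 → r7=100
LDR r6, [r7] → r6=M[100]=22
OR r3, r3, r6 → r3=12|22=30
ADD r3, r3, #3 → r3=30+3=33
ADD r7, r7, #4 → r7=100+4=104
ADD r4, r4, #1 → r4=0+1=1
CMP r4, #6  (cmp 1,6)
BNE body: taken
LDR r6, [r7] → r6=M[104]=30
OR r3, r3, r6 → r3=33|30=63
ADD r3, r3, #3 → r3=63+3=66
ADD r7, r7, #4 → r7=104+4=108
ADD r4, r4, #1 → r4=1+1=2
CMP r4, #6  (cmp 2,6)
BNE body: taken
LDR r6, [r7] → r6=M[108]=28
OR r3, r3, r6 → r3=66|28=94
ADD r3, r3, #3 → r3=94+3=97
ADD r7, r7, #4 → r7=108+4=112
ADD r4, r4, #1 → r4=2+1=3
CMP r4, #6  (cmp 3,6)
BNE body: taken
LDR r6, [r7] → r6=M[112]=10
OR r3, r3, r6 → r3=97|10=107
ADD r3, r3, #3 → r3=107+3=110
ADD r7, r7, #4 → r7=112+4=116
ADD r4, r4, #1 → r4=3+1=4
CMP r4, #6  (cmp 4,6)
BNE body: taken
LDR r6, [r7] → r6=M[116]=19
OR r3, r3, r6 → r3=110|19=127
ADD r3, r3, #3 → r3=127+3=130
ADD r7, r7, #4 → r7=116+4=120
ADD r4, r4, #1 → r4=4+1=5
CMP r4, #6  (cmp 5,6)
BNE body: taken
LDR r6, [r7] → r6=M[120]=29
OR r3, r3, r6 → r3=130|29=159
ADD r3, r3, #3 → r3=159+3=162
ADD r7, r7, #4 → r7=120+4=124
ADD r4, r4, #1 → r4=5+1=6
CMP r4, #6  (cmp 6,6)
BNE body: not taken
halt.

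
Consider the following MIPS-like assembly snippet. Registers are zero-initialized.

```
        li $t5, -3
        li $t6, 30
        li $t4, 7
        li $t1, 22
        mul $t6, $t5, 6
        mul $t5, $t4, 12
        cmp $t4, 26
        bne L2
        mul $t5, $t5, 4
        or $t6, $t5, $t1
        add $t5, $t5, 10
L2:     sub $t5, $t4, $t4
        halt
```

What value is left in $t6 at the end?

$t5=-3
$t6=30
$t4=7
$t1=22
$t6=(-3)*6=-18
$t5=7*12=84
cmp $t4, 26  (cmp 7,26)
bne L2: taken
$t5=7-7=0
halt.

-18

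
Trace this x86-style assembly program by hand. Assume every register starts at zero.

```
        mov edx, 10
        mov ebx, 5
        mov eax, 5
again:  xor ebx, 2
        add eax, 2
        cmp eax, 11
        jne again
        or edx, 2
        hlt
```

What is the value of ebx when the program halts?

7

after mov edx, 10: edx=10
after mov ebx, 5: ebx=5
after mov eax, 5: eax=5
after xor ebx, 2: ebx=5^2=7
after add eax, 2: eax=5+2=7
cmp eax, 11  (cmp 7,11)
jne again: taken
after xor ebx, 2: ebx=7^2=5
after add eax, 2: eax=7+2=9
cmp eax, 11  (cmp 9,11)
jne again: taken
after xor ebx, 2: ebx=5^2=7
after add eax, 2: eax=9+2=11
cmp eax, 11  (cmp 11,11)
jne again: not taken
after or edx, 2: edx=10|2=10
halt.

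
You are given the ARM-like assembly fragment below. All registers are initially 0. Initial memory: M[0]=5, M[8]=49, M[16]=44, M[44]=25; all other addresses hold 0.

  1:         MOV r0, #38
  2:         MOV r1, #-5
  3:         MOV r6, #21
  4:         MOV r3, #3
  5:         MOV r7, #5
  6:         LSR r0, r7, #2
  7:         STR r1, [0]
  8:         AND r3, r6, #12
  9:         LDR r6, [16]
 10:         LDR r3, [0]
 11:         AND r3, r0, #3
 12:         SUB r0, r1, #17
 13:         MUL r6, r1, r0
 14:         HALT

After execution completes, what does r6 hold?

110

r0=38
r1=-5
r6=21
r3=3
r7=5
r0=5>>2=1
STR r1, [0] → M[0]=-5
r3=21&12=4
r6=M[16]=44
r3=M[0]=-5
r3=1&3=1
r0=(-5)-17=-22
r6=(-5)*(-22)=110
halt.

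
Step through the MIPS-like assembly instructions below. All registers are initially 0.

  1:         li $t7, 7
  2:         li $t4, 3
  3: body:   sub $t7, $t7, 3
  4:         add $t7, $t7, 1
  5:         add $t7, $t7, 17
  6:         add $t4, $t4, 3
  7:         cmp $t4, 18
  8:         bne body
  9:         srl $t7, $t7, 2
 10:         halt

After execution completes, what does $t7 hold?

after li $t7, 7: $t7=7
after li $t4, 3: $t4=3
after sub $t7, $t7, 3: $t7=7-3=4
after add $t7, $t7, 1: $t7=4+1=5
after add $t7, $t7, 17: $t7=5+17=22
after add $t4, $t4, 3: $t4=3+3=6
cmp $t4, 18  (cmp 6,18)
bne body: taken
after sub $t7, $t7, 3: $t7=22-3=19
after add $t7, $t7, 1: $t7=19+1=20
after add $t7, $t7, 17: $t7=20+17=37
after add $t4, $t4, 3: $t4=6+3=9
cmp $t4, 18  (cmp 9,18)
bne body: taken
after sub $t7, $t7, 3: $t7=37-3=34
after add $t7, $t7, 1: $t7=34+1=35
after add $t7, $t7, 17: $t7=35+17=52
after add $t4, $t4, 3: $t4=9+3=12
cmp $t4, 18  (cmp 12,18)
bne body: taken
after sub $t7, $t7, 3: $t7=52-3=49
after add $t7, $t7, 1: $t7=49+1=50
after add $t7, $t7, 17: $t7=50+17=67
after add $t4, $t4, 3: $t4=12+3=15
cmp $t4, 18  (cmp 15,18)
bne body: taken
after sub $t7, $t7, 3: $t7=67-3=64
after add $t7, $t7, 1: $t7=64+1=65
after add $t7, $t7, 17: $t7=65+17=82
after add $t4, $t4, 3: $t4=15+3=18
cmp $t4, 18  (cmp 18,18)
bne body: not taken
after srl $t7, $t7, 2: $t7=82>>2=20
halt.

20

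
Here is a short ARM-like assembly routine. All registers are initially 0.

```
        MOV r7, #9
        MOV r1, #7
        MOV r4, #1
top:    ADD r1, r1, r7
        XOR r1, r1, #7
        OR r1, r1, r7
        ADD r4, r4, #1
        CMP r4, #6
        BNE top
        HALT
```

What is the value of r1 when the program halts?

after MOV r7, #9: r7=9
after MOV r1, #7: r1=7
after MOV r4, #1: r4=1
after ADD r1, r1, r7: r1=7+9=16
after XOR r1, r1, #7: r1=16^7=23
after OR r1, r1, r7: r1=23|9=31
after ADD r4, r4, #1: r4=1+1=2
CMP r4, #6  (cmp 2,6)
BNE top: taken
after ADD r1, r1, r7: r1=31+9=40
after XOR r1, r1, #7: r1=40^7=47
after OR r1, r1, r7: r1=47|9=47
after ADD r4, r4, #1: r4=2+1=3
CMP r4, #6  (cmp 3,6)
BNE top: taken
after ADD r1, r1, r7: r1=47+9=56
after XOR r1, r1, #7: r1=56^7=63
after OR r1, r1, r7: r1=63|9=63
after ADD r4, r4, #1: r4=3+1=4
CMP r4, #6  (cmp 4,6)
BNE top: taken
after ADD r1, r1, r7: r1=63+9=72
after XOR r1, r1, #7: r1=72^7=79
after OR r1, r1, r7: r1=79|9=79
after ADD r4, r4, #1: r4=4+1=5
CMP r4, #6  (cmp 5,6)
BNE top: taken
after ADD r1, r1, r7: r1=79+9=88
after XOR r1, r1, #7: r1=88^7=95
after OR r1, r1, r7: r1=95|9=95
after ADD r4, r4, #1: r4=5+1=6
CMP r4, #6  (cmp 6,6)
BNE top: not taken
halt.

95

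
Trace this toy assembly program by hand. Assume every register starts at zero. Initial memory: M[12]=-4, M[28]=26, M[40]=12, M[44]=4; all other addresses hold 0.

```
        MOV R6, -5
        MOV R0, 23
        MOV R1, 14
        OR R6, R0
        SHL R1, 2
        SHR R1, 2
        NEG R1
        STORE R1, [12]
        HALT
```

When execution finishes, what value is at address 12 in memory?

after MOV R6, -5: R6=-5
after MOV R0, 23: R0=23
after MOV R1, 14: R1=14
after OR R6, R0: R6=(-5)|23=-1
after SHL R1, 2: R1=14<<2=56
after SHR R1, 2: R1=56>>2=14
after NEG R1: R1=-(14)=-14
STORE R1, [12] → M[12]=-14
halt.

-14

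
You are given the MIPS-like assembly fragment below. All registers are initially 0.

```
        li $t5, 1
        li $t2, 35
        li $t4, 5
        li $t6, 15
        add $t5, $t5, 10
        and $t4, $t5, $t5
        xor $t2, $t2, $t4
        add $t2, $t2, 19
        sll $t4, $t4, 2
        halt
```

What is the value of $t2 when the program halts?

li $t5, 1 → $t5=1
li $t2, 35 → $t2=35
li $t4, 5 → $t4=5
li $t6, 15 → $t6=15
add $t5, $t5, 10 → $t5=1+10=11
and $t4, $t5, $t5 → $t4=11&11=11
xor $t2, $t2, $t4 → $t2=35^11=40
add $t2, $t2, 19 → $t2=40+19=59
sll $t4, $t4, 2 → $t4=11<<2=44
halt.

59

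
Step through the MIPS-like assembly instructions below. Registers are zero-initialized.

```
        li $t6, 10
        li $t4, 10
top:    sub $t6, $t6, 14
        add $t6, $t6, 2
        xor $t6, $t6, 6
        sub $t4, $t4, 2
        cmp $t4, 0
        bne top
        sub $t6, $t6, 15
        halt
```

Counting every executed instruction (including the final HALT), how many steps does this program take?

$t6=10
$t4=10
$t6=10-14=-4
$t6=(-4)+2=-2
$t6=(-2)^6=-8
$t4=10-2=8
cmp $t4, 0  (cmp 8,0)
bne top: taken
$t6=(-8)-14=-22
$t6=(-22)+2=-20
$t6=(-20)^6=-22
$t4=8-2=6
cmp $t4, 0  (cmp 6,0)
bne top: taken
$t6=(-22)-14=-36
$t6=(-36)+2=-34
$t6=(-34)^6=-40
$t4=6-2=4
cmp $t4, 0  (cmp 4,0)
bne top: taken
$t6=(-40)-14=-54
$t6=(-54)+2=-52
$t6=(-52)^6=-54
$t4=4-2=2
cmp $t4, 0  (cmp 2,0)
bne top: taken
$t6=(-54)-14=-68
$t6=(-68)+2=-66
$t6=(-66)^6=-72
$t4=2-2=0
cmp $t4, 0  (cmp 0,0)
bne top: not taken
$t6=(-72)-15=-87
halt.
Total executed instructions: 34.

34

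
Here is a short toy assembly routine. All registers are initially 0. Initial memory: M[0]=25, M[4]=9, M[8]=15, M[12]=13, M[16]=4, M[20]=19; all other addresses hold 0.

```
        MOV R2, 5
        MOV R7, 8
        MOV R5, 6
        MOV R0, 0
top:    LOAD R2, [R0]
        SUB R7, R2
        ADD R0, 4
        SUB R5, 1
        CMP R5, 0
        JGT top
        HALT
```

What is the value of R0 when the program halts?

MOV R2, 5 → R2=5
MOV R7, 8 → R7=8
MOV R5, 6 → R5=6
MOV R0, 0 → R0=0
LOAD R2, [R0] → R2=M[0]=25
SUB R7, R2 → R7=8-25=-17
ADD R0, 4 → R0=0+4=4
SUB R5, 1 → R5=6-1=5
CMP R5, 0  (cmp 5,0)
JGT top: taken
LOAD R2, [R0] → R2=M[4]=9
SUB R7, R2 → R7=(-17)-9=-26
ADD R0, 4 → R0=4+4=8
SUB R5, 1 → R5=5-1=4
CMP R5, 0  (cmp 4,0)
JGT top: taken
LOAD R2, [R0] → R2=M[8]=15
SUB R7, R2 → R7=(-26)-15=-41
ADD R0, 4 → R0=8+4=12
SUB R5, 1 → R5=4-1=3
CMP R5, 0  (cmp 3,0)
JGT top: taken
LOAD R2, [R0] → R2=M[12]=13
SUB R7, R2 → R7=(-41)-13=-54
ADD R0, 4 → R0=12+4=16
SUB R5, 1 → R5=3-1=2
CMP R5, 0  (cmp 2,0)
JGT top: taken
LOAD R2, [R0] → R2=M[16]=4
SUB R7, R2 → R7=(-54)-4=-58
ADD R0, 4 → R0=16+4=20
SUB R5, 1 → R5=2-1=1
CMP R5, 0  (cmp 1,0)
JGT top: taken
LOAD R2, [R0] → R2=M[20]=19
SUB R7, R2 → R7=(-58)-19=-77
ADD R0, 4 → R0=20+4=24
SUB R5, 1 → R5=1-1=0
CMP R5, 0  (cmp 0,0)
JGT top: not taken
halt.

24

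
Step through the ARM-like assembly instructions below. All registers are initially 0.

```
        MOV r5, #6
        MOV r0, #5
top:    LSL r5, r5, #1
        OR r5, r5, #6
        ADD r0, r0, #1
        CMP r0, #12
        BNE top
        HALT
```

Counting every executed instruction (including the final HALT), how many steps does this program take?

MOV r5, #6 → r5=6
MOV r0, #5 → r0=5
LSL r5, r5, #1 → r5=6<<1=12
OR r5, r5, #6 → r5=12|6=14
ADD r0, r0, #1 → r0=5+1=6
CMP r0, #12  (cmp 6,12)
BNE top: taken
LSL r5, r5, #1 → r5=14<<1=28
OR r5, r5, #6 → r5=28|6=30
ADD r0, r0, #1 → r0=6+1=7
CMP r0, #12  (cmp 7,12)
BNE top: taken
LSL r5, r5, #1 → r5=30<<1=60
OR r5, r5, #6 → r5=60|6=62
ADD r0, r0, #1 → r0=7+1=8
CMP r0, #12  (cmp 8,12)
BNE top: taken
LSL r5, r5, #1 → r5=62<<1=124
OR r5, r5, #6 → r5=124|6=126
ADD r0, r0, #1 → r0=8+1=9
CMP r0, #12  (cmp 9,12)
BNE top: taken
LSL r5, r5, #1 → r5=126<<1=252
OR r5, r5, #6 → r5=252|6=254
ADD r0, r0, #1 → r0=9+1=10
CMP r0, #12  (cmp 10,12)
BNE top: taken
LSL r5, r5, #1 → r5=254<<1=508
OR r5, r5, #6 → r5=508|6=510
ADD r0, r0, #1 → r0=10+1=11
CMP r0, #12  (cmp 11,12)
BNE top: taken
LSL r5, r5, #1 → r5=510<<1=1020
OR r5, r5, #6 → r5=1020|6=1022
ADD r0, r0, #1 → r0=11+1=12
CMP r0, #12  (cmp 12,12)
BNE top: not taken
halt.
Total executed instructions: 38.

38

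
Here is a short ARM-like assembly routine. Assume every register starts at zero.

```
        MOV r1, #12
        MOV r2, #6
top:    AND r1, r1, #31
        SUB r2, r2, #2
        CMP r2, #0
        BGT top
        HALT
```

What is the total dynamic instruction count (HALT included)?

r1=12
r2=6
r1=12&31=12
r2=6-2=4
CMP r2, #0  (cmp 4,0)
BGT top: taken
r1=12&31=12
r2=4-2=2
CMP r2, #0  (cmp 2,0)
BGT top: taken
r1=12&31=12
r2=2-2=0
CMP r2, #0  (cmp 0,0)
BGT top: not taken
halt.
Total executed instructions: 15.

15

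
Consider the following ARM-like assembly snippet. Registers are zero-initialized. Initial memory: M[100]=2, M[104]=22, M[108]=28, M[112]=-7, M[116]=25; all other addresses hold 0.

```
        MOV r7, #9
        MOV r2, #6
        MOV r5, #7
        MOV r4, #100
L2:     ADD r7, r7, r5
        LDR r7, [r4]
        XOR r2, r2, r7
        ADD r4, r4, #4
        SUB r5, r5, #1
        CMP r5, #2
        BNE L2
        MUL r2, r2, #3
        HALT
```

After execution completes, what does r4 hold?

120

after MOV r7, #9: r7=9
after MOV r2, #6: r2=6
after MOV r5, #7: r5=7
after MOV r4, #100: r4=100
after ADD r7, r7, r5: r7=9+7=16
after LDR r7, [r4]: r7=M[100]=2
after XOR r2, r2, r7: r2=6^2=4
after ADD r4, r4, #4: r4=100+4=104
after SUB r5, r5, #1: r5=7-1=6
CMP r5, #2  (cmp 6,2)
BNE L2: taken
after ADD r7, r7, r5: r7=2+6=8
after LDR r7, [r4]: r7=M[104]=22
after XOR r2, r2, r7: r2=4^22=18
after ADD r4, r4, #4: r4=104+4=108
after SUB r5, r5, #1: r5=6-1=5
CMP r5, #2  (cmp 5,2)
BNE L2: taken
after ADD r7, r7, r5: r7=22+5=27
after LDR r7, [r4]: r7=M[108]=28
after XOR r2, r2, r7: r2=18^28=14
after ADD r4, r4, #4: r4=108+4=112
after SUB r5, r5, #1: r5=5-1=4
CMP r5, #2  (cmp 4,2)
BNE L2: taken
after ADD r7, r7, r5: r7=28+4=32
after LDR r7, [r4]: r7=M[112]=-7
after XOR r2, r2, r7: r2=14^(-7)=-9
after ADD r4, r4, #4: r4=112+4=116
after SUB r5, r5, #1: r5=4-1=3
CMP r5, #2  (cmp 3,2)
BNE L2: taken
after ADD r7, r7, r5: r7=(-7)+3=-4
after LDR r7, [r4]: r7=M[116]=25
after XOR r2, r2, r7: r2=(-9)^25=-18
after ADD r4, r4, #4: r4=116+4=120
after SUB r5, r5, #1: r5=3-1=2
CMP r5, #2  (cmp 2,2)
BNE L2: not taken
after MUL r2, r2, #3: r2=(-18)*3=-54
halt.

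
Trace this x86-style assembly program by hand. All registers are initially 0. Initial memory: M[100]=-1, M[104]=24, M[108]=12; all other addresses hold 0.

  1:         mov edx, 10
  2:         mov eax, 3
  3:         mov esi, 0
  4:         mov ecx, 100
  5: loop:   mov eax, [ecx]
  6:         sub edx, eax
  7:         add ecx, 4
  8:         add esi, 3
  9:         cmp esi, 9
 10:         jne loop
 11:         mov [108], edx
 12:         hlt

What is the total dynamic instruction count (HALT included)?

edx=10
eax=3
esi=0
ecx=100
eax=M[100]=-1
edx=10-(-1)=11
ecx=100+4=104
esi=0+3=3
cmp esi, 9  (cmp 3,9)
jne loop: taken
eax=M[104]=24
edx=11-24=-13
ecx=104+4=108
esi=3+3=6
cmp esi, 9  (cmp 6,9)
jne loop: taken
eax=M[108]=12
edx=(-13)-12=-25
ecx=108+4=112
esi=6+3=9
cmp esi, 9  (cmp 9,9)
jne loop: not taken
mov [108], edx → M[108]=-25
halt.
Total executed instructions: 24.

24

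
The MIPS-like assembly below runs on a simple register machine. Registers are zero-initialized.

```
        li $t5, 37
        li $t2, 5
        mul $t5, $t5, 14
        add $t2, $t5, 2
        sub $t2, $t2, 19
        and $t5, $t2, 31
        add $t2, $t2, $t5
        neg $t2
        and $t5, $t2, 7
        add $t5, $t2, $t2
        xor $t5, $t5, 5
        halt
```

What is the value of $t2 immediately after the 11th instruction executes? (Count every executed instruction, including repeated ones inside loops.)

-522

li $t5, 37 → $t5=37
li $t2, 5 → $t2=5
mul $t5, $t5, 14 → $t5=37*14=518
add $t2, $t5, 2 → $t2=518+2=520
sub $t2, $t2, 19 → $t2=520-19=501
and $t5, $t2, 31 → $t5=501&31=21
add $t2, $t2, $t5 → $t2=501+21=522
neg $t2 → $t2=-(522)=-522
and $t5, $t2, 7 → $t5=(-522)&7=6
add $t5, $t2, $t2 → $t5=(-522)+(-522)=-1044
xor $t5, $t5, 5 → $t5=(-1044)^5=-1047
After step 11: $t2 = -522.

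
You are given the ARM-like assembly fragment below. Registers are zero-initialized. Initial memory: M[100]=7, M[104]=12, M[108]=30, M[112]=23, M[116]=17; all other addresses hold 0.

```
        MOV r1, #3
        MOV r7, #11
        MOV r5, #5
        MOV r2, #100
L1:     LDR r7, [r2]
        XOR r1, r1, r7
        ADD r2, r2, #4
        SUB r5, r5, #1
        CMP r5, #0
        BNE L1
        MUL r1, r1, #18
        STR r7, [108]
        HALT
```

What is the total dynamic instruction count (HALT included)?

37

r1=3
r7=11
r5=5
r2=100
r7=M[100]=7
r1=3^7=4
r2=100+4=104
r5=5-1=4
CMP r5, #0  (cmp 4,0)
BNE L1: taken
r7=M[104]=12
r1=4^12=8
r2=104+4=108
r5=4-1=3
CMP r5, #0  (cmp 3,0)
BNE L1: taken
r7=M[108]=30
r1=8^30=22
r2=108+4=112
r5=3-1=2
CMP r5, #0  (cmp 2,0)
BNE L1: taken
r7=M[112]=23
r1=22^23=1
r2=112+4=116
r5=2-1=1
CMP r5, #0  (cmp 1,0)
BNE L1: taken
r7=M[116]=17
r1=1^17=16
r2=116+4=120
r5=1-1=0
CMP r5, #0  (cmp 0,0)
BNE L1: not taken
r1=16*18=288
STR r7, [108] → M[108]=17
halt.
Total executed instructions: 37.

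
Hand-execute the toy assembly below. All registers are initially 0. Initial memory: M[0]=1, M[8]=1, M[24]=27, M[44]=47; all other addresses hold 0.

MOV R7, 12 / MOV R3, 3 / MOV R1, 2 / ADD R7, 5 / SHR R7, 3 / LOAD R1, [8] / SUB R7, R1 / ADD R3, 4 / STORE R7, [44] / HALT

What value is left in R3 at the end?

7

after MOV R7, 12: R7=12
after MOV R3, 3: R3=3
after MOV R1, 2: R1=2
after ADD R7, 5: R7=12+5=17
after SHR R7, 3: R7=17>>3=2
after LOAD R1, [8]: R1=M[8]=1
after SUB R7, R1: R7=2-1=1
after ADD R3, 4: R3=3+4=7
STORE R7, [44] → M[44]=1
halt.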